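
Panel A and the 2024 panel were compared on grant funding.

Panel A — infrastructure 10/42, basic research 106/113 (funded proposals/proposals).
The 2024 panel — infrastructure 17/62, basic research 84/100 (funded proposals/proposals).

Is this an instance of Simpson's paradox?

Infrastructure: Panel A 10/42 = 23.8%, the 2024 panel 17/62 = 27.4% → the 2024 panel
Basic research: Panel A 106/113 = 93.8%, the 2024 panel 84/100 = 84.0% → Panel A
Overall: Panel A 116/155 = 74.8%, the 2024 panel 101/162 = 62.3% → Panel A
Neither sweeps: Panel A wins 1 of 2 groups, the 2024 panel wins 1. Panel A wins overall but not every group — no Simpson reversal.

No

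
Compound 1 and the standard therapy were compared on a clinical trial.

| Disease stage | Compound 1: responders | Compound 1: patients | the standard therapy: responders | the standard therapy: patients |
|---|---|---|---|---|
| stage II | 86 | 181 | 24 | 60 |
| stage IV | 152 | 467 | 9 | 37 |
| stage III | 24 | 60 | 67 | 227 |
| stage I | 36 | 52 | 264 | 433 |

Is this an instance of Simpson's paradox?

Yes

Stage II: Compound 1 86/181 = 47.5%, the standard therapy 24/60 = 40.0% → Compound 1
Stage IV: Compound 1 152/467 = 32.5%, the standard therapy 9/37 = 24.3% → Compound 1
Stage III: Compound 1 24/60 = 40.0%, the standard therapy 67/227 = 29.5% → Compound 1
Stage I: Compound 1 36/52 = 69.2%, the standard therapy 264/433 = 61.0% → Compound 1
Overall: Compound 1 298/760 = 39.2%, the standard therapy 364/757 = 48.1% → the standard therapy
Compound 1 wins each disease group but the standard therapy wins overall — the comparison reverses. Compound 1's patients skew toward stage IV, which has a lower base rate.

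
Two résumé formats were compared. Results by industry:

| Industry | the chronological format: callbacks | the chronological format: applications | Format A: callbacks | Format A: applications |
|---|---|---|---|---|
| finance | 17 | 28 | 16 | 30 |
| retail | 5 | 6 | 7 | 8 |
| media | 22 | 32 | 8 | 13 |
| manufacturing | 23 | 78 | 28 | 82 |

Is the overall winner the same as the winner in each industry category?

No

Finance: the chronological format 17/28 = 60.7%, Format A 16/30 = 53.3% → the chronological format
Retail: the chronological format 5/6 = 83.3%, Format A 7/8 = 87.5% → Format A
Media: the chronological format 22/32 = 68.8%, Format A 8/13 = 61.5% → the chronological format
Manufacturing: the chronological format 23/78 = 29.5%, Format A 28/82 = 34.1% → Format A
Overall: the chronological format 67/144 = 46.5%, Format A 59/133 = 44.4% → the chronological format
Neither sweeps: the chronological format wins 2 of 4 groups, Format A wins 2. The chronological format wins overall but not every group — no Simpson reversal.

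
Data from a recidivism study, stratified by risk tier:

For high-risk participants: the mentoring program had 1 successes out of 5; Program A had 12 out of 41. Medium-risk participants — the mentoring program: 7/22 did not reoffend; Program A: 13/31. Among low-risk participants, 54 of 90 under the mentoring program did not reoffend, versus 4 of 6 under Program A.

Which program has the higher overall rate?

the mentoring program

High-risk: the mentoring program 1/5 = 20.0%, Program A 12/41 = 29.3% → Program A
Medium-risk: the mentoring program 7/22 = 31.8%, Program A 13/31 = 41.9% → Program A
Low-risk: the mentoring program 54/90 = 60.0%, Program A 4/6 = 66.7% → Program A
Overall: the mentoring program 62/117 = 53.0%, Program A 29/78 = 37.2% → the mentoring program
(Program A wins every risk group but the mentoring program wins overall — Program A's participants skew toward the low-rate high-risk group.)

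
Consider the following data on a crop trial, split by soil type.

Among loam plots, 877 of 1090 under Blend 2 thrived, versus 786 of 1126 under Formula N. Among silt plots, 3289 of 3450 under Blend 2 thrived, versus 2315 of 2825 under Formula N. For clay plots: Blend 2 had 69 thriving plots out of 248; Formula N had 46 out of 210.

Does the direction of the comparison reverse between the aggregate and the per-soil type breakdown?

No

Loam: Blend 2 877/1090 = 80.5%, Formula N 786/1126 = 69.8% → Blend 2
Silt: Blend 2 3289/3450 = 95.3%, Formula N 2315/2825 = 81.9% → Blend 2
Clay: Blend 2 69/248 = 27.8%, Formula N 46/210 = 21.9% → Blend 2
Overall: Blend 2 4235/4788 = 88.5%, Formula N 3147/4161 = 75.6% → Blend 2
Blend 2 wins overall and in every soil group — no reversal.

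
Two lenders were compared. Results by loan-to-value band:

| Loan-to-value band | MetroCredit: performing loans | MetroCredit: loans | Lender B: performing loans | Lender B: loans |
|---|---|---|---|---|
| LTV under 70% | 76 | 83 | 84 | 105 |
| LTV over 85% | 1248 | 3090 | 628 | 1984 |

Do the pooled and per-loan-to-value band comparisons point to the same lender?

LTV under 70%: MetroCredit 76/83 = 91.6%, Lender B 84/105 = 80.0% → MetroCredit
LTV over 85%: MetroCredit 1248/3090 = 40.4%, Lender B 628/1984 = 31.7% → MetroCredit
Overall: MetroCredit 1324/3173 = 41.7%, Lender B 712/2089 = 34.1% → MetroCredit
MetroCredit wins overall and in every loan-to-value group — no reversal.

Yes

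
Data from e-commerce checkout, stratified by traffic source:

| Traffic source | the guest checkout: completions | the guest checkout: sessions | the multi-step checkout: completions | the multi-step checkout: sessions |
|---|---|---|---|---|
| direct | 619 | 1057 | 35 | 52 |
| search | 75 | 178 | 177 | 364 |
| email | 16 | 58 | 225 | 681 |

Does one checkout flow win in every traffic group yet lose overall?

Yes

Direct: the guest checkout 619/1057 = 58.6%, the multi-step checkout 35/52 = 67.3% → the multi-step checkout
Search: the guest checkout 75/178 = 42.1%, the multi-step checkout 177/364 = 48.6% → the multi-step checkout
Email: the guest checkout 16/58 = 27.6%, the multi-step checkout 225/681 = 33.0% → the multi-step checkout
Overall: the guest checkout 710/1293 = 54.9%, the multi-step checkout 437/1097 = 39.8% → the guest checkout
The multi-step checkout wins each traffic group but the guest checkout wins overall — the comparison reverses. The multi-step checkout's sessions skew toward email, which has a lower base rate.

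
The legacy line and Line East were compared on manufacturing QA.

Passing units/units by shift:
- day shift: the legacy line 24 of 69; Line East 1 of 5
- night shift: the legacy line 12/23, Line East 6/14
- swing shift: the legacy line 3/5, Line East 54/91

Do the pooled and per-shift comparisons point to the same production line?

No

Day shift: the legacy line 24/69 = 34.8%, Line East 1/5 = 20.0% → the legacy line
Night shift: the legacy line 12/23 = 52.2%, Line East 6/14 = 42.9% → the legacy line
Swing shift: the legacy line 3/5 = 60.0%, Line East 54/91 = 59.3% → the legacy line
Overall: the legacy line 39/97 = 40.2%, Line East 61/110 = 55.5% → Line East
The legacy line wins each shift group but Line East wins overall — the comparison reverses. The legacy line's units skew toward day shift, which has a lower base rate.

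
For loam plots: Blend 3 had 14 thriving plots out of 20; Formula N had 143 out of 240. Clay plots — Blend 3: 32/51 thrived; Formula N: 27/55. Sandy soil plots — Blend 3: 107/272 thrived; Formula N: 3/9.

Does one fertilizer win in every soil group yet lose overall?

Loam: Blend 3 14/20 = 70.0%, Formula N 143/240 = 59.6% → Blend 3
Clay: Blend 3 32/51 = 62.7%, Formula N 27/55 = 49.1% → Blend 3
Sandy soil: Blend 3 107/272 = 39.3%, Formula N 3/9 = 33.3% → Blend 3
Overall: Blend 3 153/343 = 44.6%, Formula N 173/304 = 56.9% → Formula N
Blend 3 wins each soil group but Formula N wins overall — the comparison reverses. Blend 3's plots skew toward sandy soil, which has a lower base rate.

Yes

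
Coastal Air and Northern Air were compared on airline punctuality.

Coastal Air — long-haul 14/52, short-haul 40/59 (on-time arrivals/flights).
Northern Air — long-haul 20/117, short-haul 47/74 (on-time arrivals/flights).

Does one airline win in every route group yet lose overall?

No

Long-haul: Coastal Air 14/52 = 26.9%, Northern Air 20/117 = 17.1% → Coastal Air
Short-haul: Coastal Air 40/59 = 67.8%, Northern Air 47/74 = 63.5% → Coastal Air
Overall: Coastal Air 54/111 = 48.6%, Northern Air 67/191 = 35.1% → Coastal Air
Coastal Air wins overall and in every route group — no reversal.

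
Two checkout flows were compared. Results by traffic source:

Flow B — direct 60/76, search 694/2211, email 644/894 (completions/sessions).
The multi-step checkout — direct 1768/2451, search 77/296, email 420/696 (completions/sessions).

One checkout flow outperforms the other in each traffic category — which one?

Flow B

Direct: Flow B 60/76 = 78.9%, the multi-step checkout 1768/2451 = 72.1% → Flow B
Search: Flow B 694/2211 = 31.4%, the multi-step checkout 77/296 = 26.0% → Flow B
Email: Flow B 644/894 = 72.0%, the multi-step checkout 420/696 = 60.3% → Flow B
Flow B has the higher rate in all 3 groups.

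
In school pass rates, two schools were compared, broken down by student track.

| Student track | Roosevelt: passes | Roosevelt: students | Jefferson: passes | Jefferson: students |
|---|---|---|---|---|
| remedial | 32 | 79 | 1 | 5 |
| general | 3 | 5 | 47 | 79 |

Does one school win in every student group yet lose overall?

Yes

Remedial: Roosevelt 32/79 = 40.5%, Jefferson 1/5 = 20.0% → Roosevelt
General: Roosevelt 3/5 = 60.0%, Jefferson 47/79 = 59.5% → Roosevelt
Overall: Roosevelt 35/84 = 41.7%, Jefferson 48/84 = 57.1% → Jefferson
Roosevelt wins each student group but Jefferson wins overall — the comparison reverses. Roosevelt's students skew toward remedial, which has a lower base rate.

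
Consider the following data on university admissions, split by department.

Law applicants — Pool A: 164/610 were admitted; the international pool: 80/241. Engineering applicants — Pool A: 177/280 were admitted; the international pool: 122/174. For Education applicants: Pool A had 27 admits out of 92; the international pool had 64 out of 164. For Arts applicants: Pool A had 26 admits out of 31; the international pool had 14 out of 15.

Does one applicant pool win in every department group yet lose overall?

No

Law: Pool A 164/610 = 26.9%, the international pool 80/241 = 33.2% → the international pool
Engineering: Pool A 177/280 = 63.2%, the international pool 122/174 = 70.1% → the international pool
Education: Pool A 27/92 = 29.3%, the international pool 64/164 = 39.0% → the international pool
Arts: Pool A 26/31 = 83.9%, the international pool 14/15 = 93.3% → the international pool
Overall: Pool A 394/1013 = 38.9%, the international pool 280/594 = 47.1% → the international pool
The international pool wins overall and in every department group — no reversal.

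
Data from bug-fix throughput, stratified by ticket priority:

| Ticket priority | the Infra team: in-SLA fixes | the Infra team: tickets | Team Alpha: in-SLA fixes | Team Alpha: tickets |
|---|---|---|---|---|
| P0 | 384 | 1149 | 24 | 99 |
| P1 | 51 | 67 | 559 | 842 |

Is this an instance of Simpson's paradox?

P0: the Infra team 384/1149 = 33.4%, Team Alpha 24/99 = 24.2% → the Infra team
P1: the Infra team 51/67 = 76.1%, Team Alpha 559/842 = 66.4% → the Infra team
Overall: the Infra team 435/1216 = 35.8%, Team Alpha 583/941 = 62.0% → Team Alpha
The Infra team wins each ticket group but Team Alpha wins overall — the comparison reverses. The Infra team's tickets skew toward P0, which has a lower base rate.

Yes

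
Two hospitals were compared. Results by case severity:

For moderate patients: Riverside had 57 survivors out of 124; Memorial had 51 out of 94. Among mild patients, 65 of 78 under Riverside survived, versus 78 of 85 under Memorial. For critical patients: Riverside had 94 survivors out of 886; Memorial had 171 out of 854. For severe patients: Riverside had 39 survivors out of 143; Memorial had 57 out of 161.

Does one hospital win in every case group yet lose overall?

No

Moderate: Riverside 57/124 = 46.0%, Memorial 51/94 = 54.3% → Memorial
Mild: Riverside 65/78 = 83.3%, Memorial 78/85 = 91.8% → Memorial
Critical: Riverside 94/886 = 10.6%, Memorial 171/854 = 20.0% → Memorial
Severe: Riverside 39/143 = 27.3%, Memorial 57/161 = 35.4% → Memorial
Overall: Riverside 255/1231 = 20.7%, Memorial 357/1194 = 29.9% → Memorial
Memorial wins overall and in every case group — no reversal.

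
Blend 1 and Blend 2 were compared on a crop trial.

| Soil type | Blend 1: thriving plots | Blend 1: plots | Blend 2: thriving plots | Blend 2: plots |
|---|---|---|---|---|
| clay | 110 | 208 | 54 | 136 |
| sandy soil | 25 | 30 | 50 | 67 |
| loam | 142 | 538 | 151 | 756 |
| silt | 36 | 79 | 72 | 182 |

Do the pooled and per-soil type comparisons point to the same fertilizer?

Clay: Blend 1 110/208 = 52.9%, Blend 2 54/136 = 39.7% → Blend 1
Sandy soil: Blend 1 25/30 = 83.3%, Blend 2 50/67 = 74.6% → Blend 1
Loam: Blend 1 142/538 = 26.4%, Blend 2 151/756 = 20.0% → Blend 1
Silt: Blend 1 36/79 = 45.6%, Blend 2 72/182 = 39.6% → Blend 1
Overall: Blend 1 313/855 = 36.6%, Blend 2 327/1141 = 28.7% → Blend 1
Blend 1 wins overall and in every soil group — no reversal.

Yes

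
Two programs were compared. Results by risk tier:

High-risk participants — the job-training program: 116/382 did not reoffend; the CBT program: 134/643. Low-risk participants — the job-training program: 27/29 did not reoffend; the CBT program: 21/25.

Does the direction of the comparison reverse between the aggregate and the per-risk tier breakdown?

No

High-risk: the job-training program 116/382 = 30.4%, the CBT program 134/643 = 20.8% → the job-training program
Low-risk: the job-training program 27/29 = 93.1%, the CBT program 21/25 = 84.0% → the job-training program
Overall: the job-training program 143/411 = 34.8%, the CBT program 155/668 = 23.2% → the job-training program
The job-training program wins overall and in every risk group — no reversal.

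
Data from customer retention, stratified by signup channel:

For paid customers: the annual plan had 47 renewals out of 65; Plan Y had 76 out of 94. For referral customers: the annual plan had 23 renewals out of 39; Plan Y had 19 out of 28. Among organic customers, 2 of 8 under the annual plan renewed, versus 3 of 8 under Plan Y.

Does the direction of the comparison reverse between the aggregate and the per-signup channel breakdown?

No

Paid: the annual plan 47/65 = 72.3%, Plan Y 76/94 = 80.9% → Plan Y
Referral: the annual plan 23/39 = 59.0%, Plan Y 19/28 = 67.9% → Plan Y
Organic: the annual plan 2/8 = 25.0%, Plan Y 3/8 = 37.5% → Plan Y
Overall: the annual plan 72/112 = 64.3%, Plan Y 98/130 = 75.4% → Plan Y
Plan Y wins overall and in every signup group — no reversal.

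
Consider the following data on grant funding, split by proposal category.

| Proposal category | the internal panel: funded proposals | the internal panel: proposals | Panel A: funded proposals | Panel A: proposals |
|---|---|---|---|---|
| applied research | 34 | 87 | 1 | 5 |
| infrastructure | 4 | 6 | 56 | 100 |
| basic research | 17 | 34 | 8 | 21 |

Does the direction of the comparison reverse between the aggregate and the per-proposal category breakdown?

Yes

Applied research: the internal panel 34/87 = 39.1%, Panel A 1/5 = 20.0% → the internal panel
Infrastructure: the internal panel 4/6 = 66.7%, Panel A 56/100 = 56.0% → the internal panel
Basic research: the internal panel 17/34 = 50.0%, Panel A 8/21 = 38.1% → the internal panel
Overall: the internal panel 55/127 = 43.3%, Panel A 65/126 = 51.6% → Panel A
The internal panel wins each proposal group but Panel A wins overall — the comparison reverses. The internal panel's proposals skew toward applied research, which has a lower base rate.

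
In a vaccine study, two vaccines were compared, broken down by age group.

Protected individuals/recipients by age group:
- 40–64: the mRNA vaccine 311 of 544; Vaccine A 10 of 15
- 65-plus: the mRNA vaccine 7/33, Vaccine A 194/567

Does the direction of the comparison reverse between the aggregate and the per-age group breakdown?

40–64: the mRNA vaccine 311/544 = 57.2%, Vaccine A 10/15 = 66.7% → Vaccine A
65-plus: the mRNA vaccine 7/33 = 21.2%, Vaccine A 194/567 = 34.2% → Vaccine A
Overall: the mRNA vaccine 318/577 = 55.1%, Vaccine A 204/582 = 35.1% → the mRNA vaccine
Vaccine A wins each age group but the mRNA vaccine wins overall — the comparison reverses. Vaccine A's recipients skew toward 65-plus, which has a lower base rate.

Yes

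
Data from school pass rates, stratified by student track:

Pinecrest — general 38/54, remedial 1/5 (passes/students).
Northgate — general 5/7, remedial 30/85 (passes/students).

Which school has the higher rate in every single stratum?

General: Pinecrest 38/54 = 70.4%, Northgate 5/7 = 71.4% → Northgate
Remedial: Pinecrest 1/5 = 20.0%, Northgate 30/85 = 35.3% → Northgate
Northgate has the higher rate in both groups.

Northgate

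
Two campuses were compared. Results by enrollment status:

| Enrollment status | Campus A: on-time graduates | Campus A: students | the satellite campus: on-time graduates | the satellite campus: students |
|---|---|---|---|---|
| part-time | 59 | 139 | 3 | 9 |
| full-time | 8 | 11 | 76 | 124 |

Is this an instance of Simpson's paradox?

Part-time: Campus A 59/139 = 42.4%, the satellite campus 3/9 = 33.3% → Campus A
Full-time: Campus A 8/11 = 72.7%, the satellite campus 76/124 = 61.3% → Campus A
Overall: Campus A 67/150 = 44.7%, the satellite campus 79/133 = 59.4% → the satellite campus
Campus A wins each enrollment group but the satellite campus wins overall — the comparison reverses. Campus A's students skew toward part-time, which has a lower base rate.

Yes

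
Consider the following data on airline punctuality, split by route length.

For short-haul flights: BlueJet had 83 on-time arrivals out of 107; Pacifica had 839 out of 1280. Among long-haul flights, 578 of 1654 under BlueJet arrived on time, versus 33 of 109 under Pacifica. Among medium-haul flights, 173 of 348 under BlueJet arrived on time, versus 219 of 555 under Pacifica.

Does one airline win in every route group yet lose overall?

Yes

Short-haul: BlueJet 83/107 = 77.6%, Pacifica 839/1280 = 65.5% → BlueJet
Long-haul: BlueJet 578/1654 = 34.9%, Pacifica 33/109 = 30.3% → BlueJet
Medium-haul: BlueJet 173/348 = 49.7%, Pacifica 219/555 = 39.5% → BlueJet
Overall: BlueJet 834/2109 = 39.5%, Pacifica 1091/1944 = 56.1% → Pacifica
BlueJet wins each route group but Pacifica wins overall — the comparison reverses. BlueJet's flights skew toward long-haul, which has a lower base rate.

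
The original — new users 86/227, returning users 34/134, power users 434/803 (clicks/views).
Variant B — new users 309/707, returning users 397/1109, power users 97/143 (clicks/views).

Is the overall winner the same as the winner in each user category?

New users: the original 86/227 = 37.9%, Variant B 309/707 = 43.7% → Variant B
Returning users: the original 34/134 = 25.4%, Variant B 397/1109 = 35.8% → Variant B
Power users: the original 434/803 = 54.0%, Variant B 97/143 = 67.8% → Variant B
Overall: the original 554/1164 = 47.6%, Variant B 803/1959 = 41.0% → the original
Variant B wins each user group but the original wins overall — the comparison reverses. Variant B's views skew toward returning users, which has a lower base rate.

No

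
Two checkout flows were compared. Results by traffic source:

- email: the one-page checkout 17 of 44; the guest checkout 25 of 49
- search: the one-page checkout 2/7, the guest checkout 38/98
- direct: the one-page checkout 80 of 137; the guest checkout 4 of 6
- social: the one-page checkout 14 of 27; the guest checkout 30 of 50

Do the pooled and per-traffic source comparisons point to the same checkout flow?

No

Email: the one-page checkout 17/44 = 38.6%, the guest checkout 25/49 = 51.0% → the guest checkout
Search: the one-page checkout 2/7 = 28.6%, the guest checkout 38/98 = 38.8% → the guest checkout
Direct: the one-page checkout 80/137 = 58.4%, the guest checkout 4/6 = 66.7% → the guest checkout
Social: the one-page checkout 14/27 = 51.9%, the guest checkout 30/50 = 60.0% → the guest checkout
Overall: the one-page checkout 113/215 = 52.6%, the guest checkout 97/203 = 47.8% → the one-page checkout
The guest checkout wins each traffic group but the one-page checkout wins overall — the comparison reverses. The guest checkout's sessions skew toward search, which has a lower base rate.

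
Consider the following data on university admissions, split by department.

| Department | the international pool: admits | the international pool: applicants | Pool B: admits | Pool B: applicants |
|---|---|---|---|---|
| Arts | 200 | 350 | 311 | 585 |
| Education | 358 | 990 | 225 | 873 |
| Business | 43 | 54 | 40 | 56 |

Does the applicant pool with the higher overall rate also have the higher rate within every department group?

Arts: the international pool 200/350 = 57.1%, Pool B 311/585 = 53.2% → the international pool
Education: the international pool 358/990 = 36.2%, Pool B 225/873 = 25.8% → the international pool
Business: the international pool 43/54 = 79.6%, Pool B 40/56 = 71.4% → the international pool
Overall: the international pool 601/1394 = 43.1%, Pool B 576/1514 = 38.0% → the international pool
The international pool wins overall and in every department group — no reversal.

Yes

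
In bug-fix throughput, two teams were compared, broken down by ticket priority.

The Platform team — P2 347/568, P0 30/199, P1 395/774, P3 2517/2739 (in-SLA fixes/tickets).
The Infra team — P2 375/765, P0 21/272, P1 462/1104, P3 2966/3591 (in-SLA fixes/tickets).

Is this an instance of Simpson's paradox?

No

P2: the Platform team 347/568 = 61.1%, the Infra team 375/765 = 49.0% → the Platform team
P0: the Platform team 30/199 = 15.1%, the Infra team 21/272 = 7.7% → the Platform team
P1: the Platform team 395/774 = 51.0%, the Infra team 462/1104 = 41.8% → the Platform team
P3: the Platform team 2517/2739 = 91.9%, the Infra team 2966/3591 = 82.6% → the Platform team
Overall: the Platform team 3289/4280 = 76.8%, the Infra team 3824/5732 = 66.7% → the Platform team
The Platform team wins overall and in every ticket group — no reversal.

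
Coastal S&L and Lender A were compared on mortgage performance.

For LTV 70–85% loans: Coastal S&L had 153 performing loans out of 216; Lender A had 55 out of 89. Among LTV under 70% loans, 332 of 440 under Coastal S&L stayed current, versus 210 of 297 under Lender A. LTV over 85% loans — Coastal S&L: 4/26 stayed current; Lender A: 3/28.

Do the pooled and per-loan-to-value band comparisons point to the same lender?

Yes

LTV 70–85%: Coastal S&L 153/216 = 70.8%, Lender A 55/89 = 61.8% → Coastal S&L
LTV under 70%: Coastal S&L 332/440 = 75.5%, Lender A 210/297 = 70.7% → Coastal S&L
LTV over 85%: Coastal S&L 4/26 = 15.4%, Lender A 3/28 = 10.7% → Coastal S&L
Overall: Coastal S&L 489/682 = 71.7%, Lender A 268/414 = 64.7% → Coastal S&L
Coastal S&L wins overall and in every loan-to-value group — no reversal.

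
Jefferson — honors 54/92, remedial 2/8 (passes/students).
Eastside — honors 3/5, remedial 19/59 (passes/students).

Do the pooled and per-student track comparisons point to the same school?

Honors: Jefferson 54/92 = 58.7%, Eastside 3/5 = 60.0% → Eastside
Remedial: Jefferson 2/8 = 25.0%, Eastside 19/59 = 32.2% → Eastside
Overall: Jefferson 56/100 = 56.0%, Eastside 22/64 = 34.4% → Jefferson
Eastside wins each student group but Jefferson wins overall — the comparison reverses. Eastside's students skew toward remedial, which has a lower base rate.

No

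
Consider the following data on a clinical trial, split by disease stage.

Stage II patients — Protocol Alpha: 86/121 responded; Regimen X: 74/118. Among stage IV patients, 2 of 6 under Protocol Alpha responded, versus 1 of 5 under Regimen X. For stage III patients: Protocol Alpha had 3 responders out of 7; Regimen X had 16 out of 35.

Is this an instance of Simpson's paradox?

No

Stage II: Protocol Alpha 86/121 = 71.1%, Regimen X 74/118 = 62.7% → Protocol Alpha
Stage IV: Protocol Alpha 2/6 = 33.3%, Regimen X 1/5 = 20.0% → Protocol Alpha
Stage III: Protocol Alpha 3/7 = 42.9%, Regimen X 16/35 = 45.7% → Regimen X
Overall: Protocol Alpha 91/134 = 67.9%, Regimen X 91/158 = 57.6% → Protocol Alpha
Neither sweeps: Protocol Alpha wins 2 of 3 groups, Regimen X wins 1. Protocol Alpha wins overall but not every group — no Simpson reversal.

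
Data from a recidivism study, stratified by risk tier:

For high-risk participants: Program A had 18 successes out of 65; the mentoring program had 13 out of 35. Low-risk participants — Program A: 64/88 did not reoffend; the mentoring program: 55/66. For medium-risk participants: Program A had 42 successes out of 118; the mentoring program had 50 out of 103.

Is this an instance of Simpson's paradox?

High-risk: Program A 18/65 = 27.7%, the mentoring program 13/35 = 37.1% → the mentoring program
Low-risk: Program A 64/88 = 72.7%, the mentoring program 55/66 = 83.3% → the mentoring program
Medium-risk: Program A 42/118 = 35.6%, the mentoring program 50/103 = 48.5% → the mentoring program
Overall: Program A 124/271 = 45.8%, the mentoring program 118/204 = 57.8% → the mentoring program
The mentoring program wins overall and in every risk group — no reversal.

No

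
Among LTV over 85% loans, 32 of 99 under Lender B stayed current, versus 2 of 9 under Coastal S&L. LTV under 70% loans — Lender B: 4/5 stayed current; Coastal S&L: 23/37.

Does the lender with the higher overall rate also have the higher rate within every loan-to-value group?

LTV over 85%: Lender B 32/99 = 32.3%, Coastal S&L 2/9 = 22.2% → Lender B
LTV under 70%: Lender B 4/5 = 80.0%, Coastal S&L 23/37 = 62.2% → Lender B
Overall: Lender B 36/104 = 34.6%, Coastal S&L 25/46 = 54.3% → Coastal S&L
Lender B wins each loan-to-value group but Coastal S&L wins overall — the comparison reverses. Lender B's loans skew toward LTV over 85%, which has a lower base rate.

No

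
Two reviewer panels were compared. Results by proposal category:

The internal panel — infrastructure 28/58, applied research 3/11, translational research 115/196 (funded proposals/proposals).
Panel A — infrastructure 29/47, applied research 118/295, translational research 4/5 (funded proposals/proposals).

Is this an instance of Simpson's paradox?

Infrastructure: the internal panel 28/58 = 48.3%, Panel A 29/47 = 61.7% → Panel A
Applied research: the internal panel 3/11 = 27.3%, Panel A 118/295 = 40.0% → Panel A
Translational research: the internal panel 115/196 = 58.7%, Panel A 4/5 = 80.0% → Panel A
Overall: the internal panel 146/265 = 55.1%, Panel A 151/347 = 43.5% → the internal panel
Panel A wins each proposal group but the internal panel wins overall — the comparison reverses. Panel A's proposals skew toward applied research, which has a lower base rate.

Yes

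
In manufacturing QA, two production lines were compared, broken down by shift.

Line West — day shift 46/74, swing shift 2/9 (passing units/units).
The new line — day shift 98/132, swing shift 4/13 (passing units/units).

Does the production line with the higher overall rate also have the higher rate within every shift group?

Yes

Day shift: Line West 46/74 = 62.2%, the new line 98/132 = 74.2% → the new line
Swing shift: Line West 2/9 = 22.2%, the new line 4/13 = 30.8% → the new line
Overall: Line West 48/83 = 57.8%, the new line 102/145 = 70.3% → the new line
The new line wins overall and in every shift group — no reversal.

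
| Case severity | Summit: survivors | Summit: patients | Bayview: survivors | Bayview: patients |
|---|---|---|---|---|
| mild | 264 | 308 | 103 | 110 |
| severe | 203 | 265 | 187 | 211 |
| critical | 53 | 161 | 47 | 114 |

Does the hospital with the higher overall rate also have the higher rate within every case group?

Yes

Mild: Summit 264/308 = 85.7%, Bayview 103/110 = 93.6% → Bayview
Severe: Summit 203/265 = 76.6%, Bayview 187/211 = 88.6% → Bayview
Critical: Summit 53/161 = 32.9%, Bayview 47/114 = 41.2% → Bayview
Overall: Summit 520/734 = 70.8%, Bayview 337/435 = 77.5% → Bayview
Bayview wins overall and in every case group — no reversal.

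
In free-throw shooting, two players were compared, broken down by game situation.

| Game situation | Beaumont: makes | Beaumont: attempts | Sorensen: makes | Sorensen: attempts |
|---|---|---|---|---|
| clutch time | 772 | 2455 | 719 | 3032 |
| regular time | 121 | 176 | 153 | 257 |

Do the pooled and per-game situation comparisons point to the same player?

Yes

Clutch time: Beaumont 772/2455 = 31.4%, Sorensen 719/3032 = 23.7% → Beaumont
Regular time: Beaumont 121/176 = 68.8%, Sorensen 153/257 = 59.5% → Beaumont
Overall: Beaumont 893/2631 = 33.9%, Sorensen 872/3289 = 26.5% → Beaumont
Beaumont wins overall and in every game group — no reversal.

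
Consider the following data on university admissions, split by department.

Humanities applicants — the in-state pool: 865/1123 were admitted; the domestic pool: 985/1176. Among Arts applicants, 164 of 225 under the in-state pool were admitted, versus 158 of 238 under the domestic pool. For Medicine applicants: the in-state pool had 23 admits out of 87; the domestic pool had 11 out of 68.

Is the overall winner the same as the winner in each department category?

No

Humanities: the in-state pool 865/1123 = 77.0%, the domestic pool 985/1176 = 83.8% → the domestic pool
Arts: the in-state pool 164/225 = 72.9%, the domestic pool 158/238 = 66.4% → the in-state pool
Medicine: the in-state pool 23/87 = 26.4%, the domestic pool 11/68 = 16.2% → the in-state pool
Overall: the in-state pool 1052/1435 = 73.3%, the domestic pool 1154/1482 = 77.9% → the domestic pool
Neither sweeps: the in-state pool wins 2 of 3 groups, the domestic pool wins 1. The domestic pool wins overall but not every group — no Simpson reversal.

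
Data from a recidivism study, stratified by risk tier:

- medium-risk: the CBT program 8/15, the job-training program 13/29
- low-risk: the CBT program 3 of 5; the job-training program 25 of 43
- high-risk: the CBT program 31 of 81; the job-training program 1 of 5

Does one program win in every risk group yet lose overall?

Medium-risk: the CBT program 8/15 = 53.3%, the job-training program 13/29 = 44.8% → the CBT program
Low-risk: the CBT program 3/5 = 60.0%, the job-training program 25/43 = 58.1% → the CBT program
High-risk: the CBT program 31/81 = 38.3%, the job-training program 1/5 = 20.0% → the CBT program
Overall: the CBT program 42/101 = 41.6%, the job-training program 39/77 = 50.6% → the job-training program
The CBT program wins each risk group but the job-training program wins overall — the comparison reverses. The CBT program's participants skew toward high-risk, which has a lower base rate.

Yes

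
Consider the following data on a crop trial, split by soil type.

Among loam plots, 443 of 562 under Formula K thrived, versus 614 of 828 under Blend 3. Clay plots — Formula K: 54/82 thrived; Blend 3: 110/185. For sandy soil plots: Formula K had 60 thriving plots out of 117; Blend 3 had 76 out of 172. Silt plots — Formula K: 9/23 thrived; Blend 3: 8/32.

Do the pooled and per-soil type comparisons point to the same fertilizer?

Yes

Loam: Formula K 443/562 = 78.8%, Blend 3 614/828 = 74.2% → Formula K
Clay: Formula K 54/82 = 65.9%, Blend 3 110/185 = 59.5% → Formula K
Sandy soil: Formula K 60/117 = 51.3%, Blend 3 76/172 = 44.2% → Formula K
Silt: Formula K 9/23 = 39.1%, Blend 3 8/32 = 25.0% → Formula K
Overall: Formula K 566/784 = 72.2%, Blend 3 808/1217 = 66.4% → Formula K
Formula K wins overall and in every soil group — no reversal.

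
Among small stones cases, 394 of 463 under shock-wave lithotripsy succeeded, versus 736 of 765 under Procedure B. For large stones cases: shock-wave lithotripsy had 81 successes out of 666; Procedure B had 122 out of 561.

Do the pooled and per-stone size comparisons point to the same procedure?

Yes

Small stones: shock-wave lithotripsy 394/463 = 85.1%, Procedure B 736/765 = 96.2% → Procedure B
Large stones: shock-wave lithotripsy 81/666 = 12.2%, Procedure B 122/561 = 21.7% → Procedure B
Overall: shock-wave lithotripsy 475/1129 = 42.1%, Procedure B 858/1326 = 64.7% → Procedure B
Procedure B wins overall and in every stone group — no reversal.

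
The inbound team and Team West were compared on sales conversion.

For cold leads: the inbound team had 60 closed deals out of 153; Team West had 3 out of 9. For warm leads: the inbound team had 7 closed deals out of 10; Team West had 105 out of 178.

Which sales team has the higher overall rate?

Cold: the inbound team 60/153 = 39.2%, Team West 3/9 = 33.3% → the inbound team
Warm: the inbound team 7/10 = 70.0%, Team West 105/178 = 59.0% → the inbound team
Overall: the inbound team 67/163 = 41.1%, Team West 108/187 = 57.8% → Team West
(The inbound team wins every lead group but Team West wins overall — the inbound team's leads skew toward the low-rate cold group.)

Team West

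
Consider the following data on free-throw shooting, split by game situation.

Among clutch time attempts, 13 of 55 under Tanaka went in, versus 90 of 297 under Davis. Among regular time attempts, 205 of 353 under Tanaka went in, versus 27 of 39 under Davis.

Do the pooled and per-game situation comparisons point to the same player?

No

Clutch time: Tanaka 13/55 = 23.6%, Davis 90/297 = 30.3% → Davis
Regular time: Tanaka 205/353 = 58.1%, Davis 27/39 = 69.2% → Davis
Overall: Tanaka 218/408 = 53.4%, Davis 117/336 = 34.8% → Tanaka
Davis wins each game group but Tanaka wins overall — the comparison reverses. Davis's attempts skew toward clutch time, which has a lower base rate.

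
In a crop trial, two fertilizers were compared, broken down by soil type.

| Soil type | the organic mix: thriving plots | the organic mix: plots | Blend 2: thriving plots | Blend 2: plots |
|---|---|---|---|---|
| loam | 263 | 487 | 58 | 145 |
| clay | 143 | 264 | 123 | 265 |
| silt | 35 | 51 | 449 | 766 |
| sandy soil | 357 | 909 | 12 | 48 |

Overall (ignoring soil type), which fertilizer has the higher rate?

Loam: the organic mix 263/487 = 54.0%, Blend 2 58/145 = 40.0% → the organic mix
Clay: the organic mix 143/264 = 54.2%, Blend 2 123/265 = 46.4% → the organic mix
Silt: the organic mix 35/51 = 68.6%, Blend 2 449/766 = 58.6% → the organic mix
Sandy soil: the organic mix 357/909 = 39.3%, Blend 2 12/48 = 25.0% → the organic mix
Overall: the organic mix 798/1711 = 46.6%, Blend 2 642/1224 = 52.5% → Blend 2
(The organic mix wins every soil group but Blend 2 wins overall — the organic mix's plots skew toward the low-rate sandy soil group.)

Blend 2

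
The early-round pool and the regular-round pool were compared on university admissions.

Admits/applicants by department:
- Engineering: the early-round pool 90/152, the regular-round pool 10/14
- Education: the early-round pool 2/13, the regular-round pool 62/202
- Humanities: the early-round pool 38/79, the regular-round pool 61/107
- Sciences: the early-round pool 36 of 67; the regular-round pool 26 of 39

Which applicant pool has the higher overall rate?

Engineering: the early-round pool 90/152 = 59.2%, the regular-round pool 10/14 = 71.4% → the regular-round pool
Education: the early-round pool 2/13 = 15.4%, the regular-round pool 62/202 = 30.7% → the regular-round pool
Humanities: the early-round pool 38/79 = 48.1%, the regular-round pool 61/107 = 57.0% → the regular-round pool
Sciences: the early-round pool 36/67 = 53.7%, the regular-round pool 26/39 = 66.7% → the regular-round pool
Overall: the early-round pool 166/311 = 53.4%, the regular-round pool 159/362 = 43.9% → the early-round pool
(The regular-round pool wins every department group but the early-round pool wins overall — the regular-round pool's applicants skew toward the low-rate Education group.)

the early-round pool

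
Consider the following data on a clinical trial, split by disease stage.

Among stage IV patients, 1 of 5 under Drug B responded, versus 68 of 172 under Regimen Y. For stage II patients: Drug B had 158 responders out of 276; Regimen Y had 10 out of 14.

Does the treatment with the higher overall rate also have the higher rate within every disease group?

No

Stage IV: Drug B 1/5 = 20.0%, Regimen Y 68/172 = 39.5% → Regimen Y
Stage II: Drug B 158/276 = 57.2%, Regimen Y 10/14 = 71.4% → Regimen Y
Overall: Drug B 159/281 = 56.6%, Regimen Y 78/186 = 41.9% → Drug B
Regimen Y wins each disease group but Drug B wins overall — the comparison reverses. Regimen Y's patients skew toward stage IV, which has a lower base rate.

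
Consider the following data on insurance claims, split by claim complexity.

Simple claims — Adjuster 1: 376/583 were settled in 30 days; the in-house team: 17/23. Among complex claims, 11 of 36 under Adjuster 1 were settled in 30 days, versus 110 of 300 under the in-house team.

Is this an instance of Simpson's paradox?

Simple: Adjuster 1 376/583 = 64.5%, the in-house team 17/23 = 73.9% → the in-house team
Complex: Adjuster 1 11/36 = 30.6%, the in-house team 110/300 = 36.7% → the in-house team
Overall: Adjuster 1 387/619 = 62.5%, the in-house team 127/323 = 39.3% → Adjuster 1
The in-house team wins each claim group but Adjuster 1 wins overall — the comparison reverses. The in-house team's claims skew toward complex, which has a lower base rate.

Yes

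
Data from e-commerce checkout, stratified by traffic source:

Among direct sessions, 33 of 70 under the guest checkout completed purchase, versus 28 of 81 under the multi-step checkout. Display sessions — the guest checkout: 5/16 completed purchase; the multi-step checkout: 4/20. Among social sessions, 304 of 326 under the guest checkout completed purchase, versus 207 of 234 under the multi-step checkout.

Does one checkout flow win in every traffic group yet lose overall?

Direct: the guest checkout 33/70 = 47.1%, the multi-step checkout 28/81 = 34.6% → the guest checkout
Display: the guest checkout 5/16 = 31.2%, the multi-step checkout 4/20 = 20.0% → the guest checkout
Social: the guest checkout 304/326 = 93.3%, the multi-step checkout 207/234 = 88.5% → the guest checkout
Overall: the guest checkout 342/412 = 83.0%, the multi-step checkout 239/335 = 71.3% → the guest checkout
The guest checkout wins overall and in every traffic group — no reversal.

No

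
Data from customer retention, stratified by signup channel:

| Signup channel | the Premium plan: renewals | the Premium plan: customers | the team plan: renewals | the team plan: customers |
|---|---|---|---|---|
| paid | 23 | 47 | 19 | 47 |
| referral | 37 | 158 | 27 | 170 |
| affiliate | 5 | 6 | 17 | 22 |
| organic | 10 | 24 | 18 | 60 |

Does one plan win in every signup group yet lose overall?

Paid: the Premium plan 23/47 = 48.9%, the team plan 19/47 = 40.4% → the Premium plan
Referral: the Premium plan 37/158 = 23.4%, the team plan 27/170 = 15.9% → the Premium plan
Affiliate: the Premium plan 5/6 = 83.3%, the team plan 17/22 = 77.3% → the Premium plan
Organic: the Premium plan 10/24 = 41.7%, the team plan 18/60 = 30.0% → the Premium plan
Overall: the Premium plan 75/235 = 31.9%, the team plan 81/299 = 27.1% → the Premium plan
The Premium plan wins overall and in every signup group — no reversal.

No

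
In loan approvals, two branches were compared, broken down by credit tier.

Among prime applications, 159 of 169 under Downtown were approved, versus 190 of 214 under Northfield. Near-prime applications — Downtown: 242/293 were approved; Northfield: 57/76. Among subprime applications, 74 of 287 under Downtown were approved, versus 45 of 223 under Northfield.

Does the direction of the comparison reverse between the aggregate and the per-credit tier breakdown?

No

Prime: Downtown 159/169 = 94.1%, Northfield 190/214 = 88.8% → Downtown
Near-prime: Downtown 242/293 = 82.6%, Northfield 57/76 = 75.0% → Downtown
Subprime: Downtown 74/287 = 25.8%, Northfield 45/223 = 20.2% → Downtown
Overall: Downtown 475/749 = 63.4%, Northfield 292/513 = 56.9% → Downtown
Downtown wins overall and in every credit group — no reversal.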